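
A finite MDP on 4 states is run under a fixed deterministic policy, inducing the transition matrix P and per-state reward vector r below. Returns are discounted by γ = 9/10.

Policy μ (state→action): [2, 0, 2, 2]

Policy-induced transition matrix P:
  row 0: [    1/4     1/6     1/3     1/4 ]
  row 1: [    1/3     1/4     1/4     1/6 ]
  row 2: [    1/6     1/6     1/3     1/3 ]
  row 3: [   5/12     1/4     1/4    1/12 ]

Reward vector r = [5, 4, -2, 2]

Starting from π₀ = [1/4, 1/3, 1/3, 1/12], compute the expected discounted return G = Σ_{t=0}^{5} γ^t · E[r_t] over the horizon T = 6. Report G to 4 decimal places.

G = 9.5993

t=0: π = [0.2500, 0.3333, 0.3333, 0.0833], E[r] = 2.0833, γ^t·E[r] = 2.083333, running G = 2.083333
t=1: π = [0.2639, 0.2014, 0.2986, 0.2361], E[r] = 2.0000, γ^t·E[r] = 1.800000, running G = 3.883333
t=2: π = [0.2813, 0.2031, 0.2969, 0.2188], E[r] = 2.0625, γ^t·E[r] = 1.670625, running G = 5.553958
t=3: π = [0.2786, 0.2018, 0.2982, 0.2214], E[r] = 2.0469, γ^t·E[r] = 1.492172, running G = 7.046130
t=4: π = [0.2789, 0.2019, 0.2981, 0.2211], E[r] = 2.0482, γ^t·E[r] = 1.343809, running G = 8.389939
t=5: π = [0.2788, 0.2019, 0.2981, 0.2212], E[r] = 2.0481, γ^t·E[r] = 1.209364, running G = 9.599303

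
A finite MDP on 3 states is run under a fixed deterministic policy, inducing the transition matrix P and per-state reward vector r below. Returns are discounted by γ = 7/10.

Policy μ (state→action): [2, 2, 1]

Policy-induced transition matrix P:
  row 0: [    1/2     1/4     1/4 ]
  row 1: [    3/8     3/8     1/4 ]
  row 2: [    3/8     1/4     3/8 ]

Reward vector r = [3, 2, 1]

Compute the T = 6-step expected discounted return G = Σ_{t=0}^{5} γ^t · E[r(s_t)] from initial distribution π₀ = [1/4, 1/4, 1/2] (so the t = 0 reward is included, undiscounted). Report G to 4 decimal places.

t=0: π = [0.2500, 0.2500, 0.5000], E[r] = 1.7500, γ^t·E[r] = 1.750000, running G = 1.750000
t=1: π = [0.4063, 0.2813, 0.3125], E[r] = 2.0938, γ^t·E[r] = 1.465625, running G = 3.215625
t=2: π = [0.4258, 0.2852, 0.2891], E[r] = 2.1367, γ^t·E[r] = 1.046992, running G = 4.262617
t=3: π = [0.4282, 0.2856, 0.2861], E[r] = 2.1421, γ^t·E[r] = 0.734737, running G = 4.997354
t=4: π = [0.4285, 0.2857, 0.2858], E[r] = 2.1428, γ^t·E[r] = 0.514477, running G = 5.511831
t=5: π = [0.4286, 0.2857, 0.2857], E[r] = 2.1428, γ^t·E[r] = 0.360148, running G = 5.871979

G = 5.8720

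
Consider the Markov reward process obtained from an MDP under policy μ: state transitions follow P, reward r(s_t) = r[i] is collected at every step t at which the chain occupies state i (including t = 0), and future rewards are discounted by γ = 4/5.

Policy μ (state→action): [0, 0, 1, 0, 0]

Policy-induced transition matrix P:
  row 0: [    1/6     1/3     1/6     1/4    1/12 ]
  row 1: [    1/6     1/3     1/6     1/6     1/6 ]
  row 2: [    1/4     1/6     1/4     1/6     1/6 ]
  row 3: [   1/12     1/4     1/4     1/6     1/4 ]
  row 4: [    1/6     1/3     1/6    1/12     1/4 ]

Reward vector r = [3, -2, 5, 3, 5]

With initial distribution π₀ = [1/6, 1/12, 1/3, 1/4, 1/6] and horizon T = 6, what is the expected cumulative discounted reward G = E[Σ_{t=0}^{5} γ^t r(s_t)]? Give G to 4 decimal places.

t=0: π = [0.1667, 0.0833, 0.3333, 0.2500, 0.1667], E[r] = 3.5833, γ^t·E[r] = 3.583333, running G = 3.583333
t=1: π = [0.1736, 0.2569, 0.2153, 0.1667, 0.1875], E[r] = 2.5208, γ^t·E[r] = 2.016667, running G = 5.600000
t=2: π = [0.1707, 0.2836, 0.1985, 0.1655, 0.1817], E[r] = 2.3426, γ^t·E[r] = 1.499259, running G = 7.099259
t=3: π = [0.1694, 0.2865, 0.1970, 0.1658, 0.1814], E[r] = 2.3245, γ^t·E[r] = 1.190123, running G = 8.289383
t=4: π = [0.1693, 0.2867, 0.1969, 0.1657, 0.1815], E[r] = 2.3233, γ^t·E[r] = 0.951626, running G = 9.241009
t=5: π = [0.1693, 0.2867, 0.1969, 0.1656, 0.1815], E[r] = 2.3232, γ^t·E[r] = 0.761260, running G = 10.002270

G = 10.0023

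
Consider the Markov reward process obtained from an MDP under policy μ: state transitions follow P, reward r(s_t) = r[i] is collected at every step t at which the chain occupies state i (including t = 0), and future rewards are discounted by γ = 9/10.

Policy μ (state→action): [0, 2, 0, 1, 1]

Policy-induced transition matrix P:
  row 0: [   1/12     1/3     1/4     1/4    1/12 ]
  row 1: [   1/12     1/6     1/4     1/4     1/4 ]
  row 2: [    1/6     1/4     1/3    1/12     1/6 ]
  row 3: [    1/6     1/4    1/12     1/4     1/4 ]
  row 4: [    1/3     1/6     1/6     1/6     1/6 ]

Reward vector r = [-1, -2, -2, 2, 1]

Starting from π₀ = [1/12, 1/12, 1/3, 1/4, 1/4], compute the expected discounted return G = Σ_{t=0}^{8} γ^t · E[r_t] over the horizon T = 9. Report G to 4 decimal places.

t=0: π = [0.0833, 0.0833, 0.3333, 0.2500, 0.2500], E[r] = -0.1667, γ^t·E[r] = -0.166667, running G = -0.166667
t=1: π = [0.1944, 0.2292, 0.2153, 0.1736, 0.1875], E[r] = -0.5486, γ^t·E[r] = -0.493750, running G = -0.660417
t=2: π = [0.1626, 0.2315, 0.2234, 0.1985, 0.1840], E[r] = -0.4913, γ^t·E[r] = -0.397969, running G = -1.058385
t=3: π = [0.1645, 0.2289, 0.2202, 0.1974, 0.1889], E[r] = -0.4789, γ^t·E[r] = -0.349137, running G = -1.407522
t=4: π = [0.1654, 0.2289, 0.2197, 0.1976, 0.1885], E[r] = -0.4789, γ^t·E[r] = -0.314234, running G = -1.721756
t=5: π = [0.1652, 0.2290, 0.2197, 0.1977, 0.1884], E[r] = -0.4788, γ^t·E[r] = -0.282728, running G = -2.004483
t=6: π = [0.1652, 0.2290, 0.2197, 0.1977, 0.1885], E[r] = -0.4787, γ^t·E[r] = -0.254389, running G = -2.258872
t=7: π = [0.1652, 0.2290, 0.2197, 0.1977, 0.1885], E[r] = -0.4787, γ^t·E[r] = -0.228946, running G = -2.487818
t=8: π = [0.1652, 0.2290, 0.2197, 0.1977, 0.1885], E[r] = -0.4787, γ^t·E[r] = -0.206051, running G = -2.693868

G = -2.6939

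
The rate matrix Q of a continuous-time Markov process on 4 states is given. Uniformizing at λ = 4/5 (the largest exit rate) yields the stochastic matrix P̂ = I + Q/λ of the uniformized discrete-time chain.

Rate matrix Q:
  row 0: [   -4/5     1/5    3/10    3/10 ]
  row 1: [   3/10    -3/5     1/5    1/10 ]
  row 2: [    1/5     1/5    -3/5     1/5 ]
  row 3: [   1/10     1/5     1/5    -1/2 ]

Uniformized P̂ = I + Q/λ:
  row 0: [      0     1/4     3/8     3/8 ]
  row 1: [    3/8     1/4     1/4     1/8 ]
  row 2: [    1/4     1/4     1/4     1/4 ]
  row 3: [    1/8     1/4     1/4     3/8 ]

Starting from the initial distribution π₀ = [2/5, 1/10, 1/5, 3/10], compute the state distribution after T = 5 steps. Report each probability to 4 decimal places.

π = [0.1971, 0.2500, 0.2747, 0.2782]

t=0: π = [0.4000, 0.1000, 0.2000, 0.3000]
t=1: π = [0.1250, 0.2500, 0.3000, 0.3250]
t=2: π = [0.2094, 0.2500, 0.2656, 0.2750]
t=3: π = [0.1945, 0.2500, 0.2762, 0.2793]
t=4: π = [0.1977, 0.2500, 0.2743, 0.2780]
t=5: π = [0.1971, 0.2500, 0.2747, 0.2782]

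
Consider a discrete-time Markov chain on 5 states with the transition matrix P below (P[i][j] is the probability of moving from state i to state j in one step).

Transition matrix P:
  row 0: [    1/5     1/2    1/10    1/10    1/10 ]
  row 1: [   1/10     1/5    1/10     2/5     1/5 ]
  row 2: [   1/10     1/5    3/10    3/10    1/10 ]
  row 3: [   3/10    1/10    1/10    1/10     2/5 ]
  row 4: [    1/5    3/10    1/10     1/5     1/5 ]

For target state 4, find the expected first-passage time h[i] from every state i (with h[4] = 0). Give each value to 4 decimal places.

h = [5.1896, 4.4952, 5.1302, 3.9105, 0.0000]

First-step conditioning: h[4] = 0; for i ≠ 4, h[i] = 1 + Σ_k P[i][k]·h[k].
  h[0] = 1 + 1/5·h[0] + 1/2·h[1] + 1/10·h[2] + 1/10·h[3]
  h[1] = 1 + 1/10·h[0] + 1/5·h[1] + 1/10·h[2] + 2/5·h[3]
  h[2] = 1 + 1/10·h[0] + 1/5·h[1] + 3/10·h[2] + 3/10·h[3]
  h[3] = 1 + 3/10·h[0] + 1/10·h[1] + 1/10·h[2] + 1/10·h[3]
Solving the 4×4 linear system over states ≠ 4 gives exactly h = [11360/2189, 9840/2189, 11230/2189, 8560/2189, 0] (h[4] = 0 is the target).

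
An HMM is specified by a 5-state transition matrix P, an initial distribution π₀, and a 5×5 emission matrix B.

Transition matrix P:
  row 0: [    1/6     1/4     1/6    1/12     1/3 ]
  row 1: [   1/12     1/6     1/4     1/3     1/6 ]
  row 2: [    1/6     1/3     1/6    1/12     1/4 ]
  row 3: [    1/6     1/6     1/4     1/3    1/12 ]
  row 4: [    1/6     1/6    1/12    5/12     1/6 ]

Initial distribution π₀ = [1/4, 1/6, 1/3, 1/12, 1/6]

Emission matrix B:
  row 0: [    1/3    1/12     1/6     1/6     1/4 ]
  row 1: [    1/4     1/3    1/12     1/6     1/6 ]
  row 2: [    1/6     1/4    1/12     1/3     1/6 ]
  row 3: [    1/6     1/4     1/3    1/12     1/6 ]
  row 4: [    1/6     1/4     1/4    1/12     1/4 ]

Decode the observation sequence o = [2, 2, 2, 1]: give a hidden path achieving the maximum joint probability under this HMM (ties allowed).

path = [4, 3, 3, 3]

t=0: δ = [4.167e-02, 1.389e-02, 2.778e-02, 2.778e-02, 4.167e-02]  (obs o_0=2)
t=1: δ = [1.157e-03, 8.681e-04, 5.787e-04, 5.787e-03, 3.472e-03]  ψ = [0, 0, 0, 4, 0]  (obs o_1=2)
t=2: δ = [1.608e-04, 8.038e-05, 1.206e-04, 6.430e-04, 1.447e-04]  ψ = [3, 3, 3, 3, 4]  (obs o_2=2)
t=3: δ = [8.931e-06, 3.572e-05, 4.019e-05, 5.358e-05, 1.340e-05]  ψ = [3, 3, 3, 3, 0]  (obs o_3=1)
backtrack: best end state = 3; path = [4, 3, 3, 3]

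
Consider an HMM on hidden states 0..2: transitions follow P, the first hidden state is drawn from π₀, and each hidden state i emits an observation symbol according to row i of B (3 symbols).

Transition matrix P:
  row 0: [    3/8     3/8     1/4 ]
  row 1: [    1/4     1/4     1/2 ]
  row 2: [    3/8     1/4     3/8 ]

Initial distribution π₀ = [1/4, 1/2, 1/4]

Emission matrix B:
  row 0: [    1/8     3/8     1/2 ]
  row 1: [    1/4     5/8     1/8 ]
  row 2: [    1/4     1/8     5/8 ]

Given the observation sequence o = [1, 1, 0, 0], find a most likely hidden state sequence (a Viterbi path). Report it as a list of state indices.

t=0: δ = [9.375e-02, 3.125e-01, 3.125e-02]  (obs o_0=1)
t=1: δ = [2.930e-02, 4.883e-02, 1.953e-02]  ψ = [1, 1, 1]  (obs o_1=1)
t=2: δ = [1.526e-03, 3.052e-03, 6.104e-03]  ψ = [1, 1, 1]  (obs o_2=0)
t=3: δ = [2.861e-04, 3.815e-04, 5.722e-04]  ψ = [2, 2, 2]  (obs o_3=0)
backtrack: best end state = 2; path = [1, 1, 2, 2]

path = [1, 1, 2, 2]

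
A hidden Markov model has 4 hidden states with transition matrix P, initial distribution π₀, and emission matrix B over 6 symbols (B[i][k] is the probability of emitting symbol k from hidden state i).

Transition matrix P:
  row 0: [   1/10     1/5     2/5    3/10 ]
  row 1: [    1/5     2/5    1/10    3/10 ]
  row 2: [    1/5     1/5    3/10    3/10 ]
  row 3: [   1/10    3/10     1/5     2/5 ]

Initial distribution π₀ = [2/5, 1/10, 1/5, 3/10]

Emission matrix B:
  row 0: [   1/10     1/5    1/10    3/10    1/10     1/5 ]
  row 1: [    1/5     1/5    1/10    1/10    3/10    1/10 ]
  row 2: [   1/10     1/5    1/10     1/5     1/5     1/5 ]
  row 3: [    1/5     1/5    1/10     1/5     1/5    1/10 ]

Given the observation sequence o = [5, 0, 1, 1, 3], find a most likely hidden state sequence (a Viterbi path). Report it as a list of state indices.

path = [0, 3, 3, 3, 3]

t=0: δ = [8.000e-02, 1.000e-02, 4.000e-02, 3.000e-02]  (obs o_0=5)
t=1: δ = [8.000e-04, 3.200e-03, 3.200e-03, 4.800e-03]  ψ = [0, 0, 0, 0]  (obs o_1=0)
t=2: δ = [1.280e-04, 2.880e-04, 1.920e-04, 3.840e-04]  ψ = [1, 3, 2, 3]  (obs o_2=1)
t=3: δ = [1.152e-05, 2.304e-05, 1.536e-05, 3.072e-05]  ψ = [1, 1, 3, 3]  (obs o_3=1)
t=4: δ = [1.382e-06, 9.216e-07, 1.229e-06, 2.458e-06]  ψ = [1, 1, 3, 3]  (obs o_4=3)
backtrack: best end state = 3; path = [0, 3, 3, 3, 3]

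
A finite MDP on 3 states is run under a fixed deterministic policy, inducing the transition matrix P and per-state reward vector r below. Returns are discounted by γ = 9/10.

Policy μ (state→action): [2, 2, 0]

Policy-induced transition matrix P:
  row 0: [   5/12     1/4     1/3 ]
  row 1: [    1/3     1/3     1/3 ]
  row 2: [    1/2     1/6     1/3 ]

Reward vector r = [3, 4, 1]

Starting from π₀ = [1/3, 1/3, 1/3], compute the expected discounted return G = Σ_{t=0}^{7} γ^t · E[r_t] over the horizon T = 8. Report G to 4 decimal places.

t=0: π = [0.3333, 0.3333, 0.3333], E[r] = 2.6667, γ^t·E[r] = 2.666667, running G = 2.666667
t=1: π = [0.4167, 0.2500, 0.3333], E[r] = 2.5833, γ^t·E[r] = 2.325000, running G = 4.991667
t=2: π = [0.4236, 0.2431, 0.3333], E[r] = 2.5764, γ^t·E[r] = 2.086875, running G = 7.078542
t=3: π = [0.4242, 0.2425, 0.3333], E[r] = 2.5758, γ^t·E[r] = 1.877766, running G = 8.956307
t=4: π = [0.4242, 0.2424, 0.3333], E[r] = 2.5758, γ^t·E[r] = 1.689957, running G = 10.646265
t=5: π = [0.4242, 0.2424, 0.3333], E[r] = 2.5758, γ^t·E[r] = 1.520959, running G = 12.167224
t=6: π = [0.4242, 0.2424, 0.3333], E[r] = 2.5758, γ^t·E[r] = 1.368863, running G = 13.536087
t=7: π = [0.4242, 0.2424, 0.3333], E[r] = 2.5758, γ^t·E[r] = 1.231977, running G = 14.768064

G = 14.7681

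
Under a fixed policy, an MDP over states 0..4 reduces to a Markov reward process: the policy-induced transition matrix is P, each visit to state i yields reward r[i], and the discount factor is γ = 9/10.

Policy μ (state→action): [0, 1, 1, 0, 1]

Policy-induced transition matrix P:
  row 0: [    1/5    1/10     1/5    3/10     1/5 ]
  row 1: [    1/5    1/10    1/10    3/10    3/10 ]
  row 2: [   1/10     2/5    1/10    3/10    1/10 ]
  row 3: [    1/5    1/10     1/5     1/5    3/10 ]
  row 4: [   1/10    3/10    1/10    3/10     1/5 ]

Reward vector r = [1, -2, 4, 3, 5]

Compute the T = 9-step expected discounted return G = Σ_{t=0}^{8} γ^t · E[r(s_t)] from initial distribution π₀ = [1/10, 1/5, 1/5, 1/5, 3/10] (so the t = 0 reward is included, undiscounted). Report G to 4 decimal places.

G = 14.4477

t=0: π = [0.1000, 0.2000, 0.2000, 0.2000, 0.3000], E[r] = 2.6000, γ^t·E[r] = 2.600000, running G = 2.600000
t=1: π = [0.1500, 0.2200, 0.1300, 0.2800, 0.2200], E[r] = 2.1700, γ^t·E[r] = 1.953000, running G = 4.553000
t=2: π = [0.1650, 0.1830, 0.1430, 0.2720, 0.2370], E[r] = 2.3720, γ^t·E[r] = 1.921320, running G = 6.474320
t=3: π = [0.1620, 0.1903, 0.1437, 0.2728, 0.2312], E[r] = 2.3306, γ^t·E[r] = 1.699007, running G = 8.173327
t=4: π = [0.1625, 0.1894, 0.1435, 0.2727, 0.2319], E[r] = 2.3356, γ^t·E[r] = 1.532381, running G = 9.705708
t=5: π = [0.1625, 0.1894, 0.1435, 0.2727, 0.2319], E[r] = 2.3352, γ^t·E[r] = 1.378892, running G = 11.084600
t=6: π = [0.1625, 0.1894, 0.1435, 0.2727, 0.2319], E[r] = 2.3352, γ^t·E[r] = 1.241010, running G = 12.325609
t=7: π = [0.1625, 0.1894, 0.1435, 0.2727, 0.2319], E[r] = 2.3352, γ^t·E[r] = 1.116910, running G = 13.442519
t=8: π = [0.1625, 0.1894, 0.1435, 0.2727, 0.2319], E[r] = 2.3352, γ^t·E[r] = 1.005219, running G = 14.447738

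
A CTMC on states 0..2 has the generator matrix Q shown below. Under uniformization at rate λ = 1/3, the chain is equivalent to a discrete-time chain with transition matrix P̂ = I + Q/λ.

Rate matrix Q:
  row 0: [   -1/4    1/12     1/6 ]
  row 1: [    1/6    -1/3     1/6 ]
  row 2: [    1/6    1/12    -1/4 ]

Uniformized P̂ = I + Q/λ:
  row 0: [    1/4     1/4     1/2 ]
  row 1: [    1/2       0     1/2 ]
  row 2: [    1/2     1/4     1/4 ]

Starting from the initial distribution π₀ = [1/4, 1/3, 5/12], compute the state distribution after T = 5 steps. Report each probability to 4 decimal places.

π = [0.4001, 0.1999, 0.4000]

t=0: π = [0.2500, 0.3333, 0.4167]
t=1: π = [0.4375, 0.1667, 0.3958]
t=2: π = [0.3906, 0.2083, 0.4010]
t=3: π = [0.4023, 0.1979, 0.3997]
t=4: π = [0.3994, 0.2005, 0.4001]
t=5: π = [0.4001, 0.1999, 0.4000]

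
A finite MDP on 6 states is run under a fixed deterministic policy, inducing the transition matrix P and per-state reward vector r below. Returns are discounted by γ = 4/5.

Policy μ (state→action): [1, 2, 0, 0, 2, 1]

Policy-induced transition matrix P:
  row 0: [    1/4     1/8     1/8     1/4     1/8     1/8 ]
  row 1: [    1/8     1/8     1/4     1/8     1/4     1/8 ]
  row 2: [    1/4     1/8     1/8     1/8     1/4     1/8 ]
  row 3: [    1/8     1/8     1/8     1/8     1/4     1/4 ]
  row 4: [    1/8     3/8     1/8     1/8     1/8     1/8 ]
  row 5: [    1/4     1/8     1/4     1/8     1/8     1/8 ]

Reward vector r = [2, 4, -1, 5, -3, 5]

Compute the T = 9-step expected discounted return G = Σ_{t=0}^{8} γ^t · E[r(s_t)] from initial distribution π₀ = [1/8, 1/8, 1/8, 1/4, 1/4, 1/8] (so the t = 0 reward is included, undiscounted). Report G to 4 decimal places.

G = 7.7710

t=0: π = [0.1250, 0.1250, 0.1250, 0.2500, 0.2500, 0.1250], E[r] = 1.7500, γ^t·E[r] = 1.750000, running G = 1.750000
t=1: π = [0.1719, 0.1875, 0.1563, 0.1406, 0.1875, 0.1563], E[r] = 1.8594, γ^t·E[r] = 1.487500, running G = 3.237500
t=2: π = [0.1855, 0.1719, 0.1680, 0.1465, 0.1855, 0.1426], E[r] = 1.7793, γ^t·E[r] = 1.138750, running G = 4.376250
t=3: π = [0.1870, 0.1714, 0.1643, 0.1482, 0.1858, 0.1433], E[r] = 1.7954, γ^t·E[r] = 0.919250, running G = 5.295500
t=4: π = [0.1868, 0.1714, 0.1643, 0.1484, 0.1855, 0.1435], E[r] = 1.7982, γ^t·E[r] = 0.736525, running G = 6.032025
t=5: π = [0.1868, 0.1714, 0.1644, 0.1484, 0.1855, 0.1435], E[r] = 1.7977, γ^t·E[r] = 0.589080, running G = 6.621105
t=6: π = [0.1868, 0.1714, 0.1644, 0.1484, 0.1855, 0.1435], E[r] = 1.7978, γ^t·E[r] = 0.471283, running G = 7.092388
t=7: π = [0.1868, 0.1714, 0.1644, 0.1484, 0.1855, 0.1435], E[r] = 1.7978, γ^t·E[r] = 0.377025, running G = 7.469413
t=8: π = [0.1868, 0.1714, 0.1644, 0.1484, 0.1855, 0.1435], E[r] = 1.7978, γ^t·E[r] = 0.301621, running G = 7.771034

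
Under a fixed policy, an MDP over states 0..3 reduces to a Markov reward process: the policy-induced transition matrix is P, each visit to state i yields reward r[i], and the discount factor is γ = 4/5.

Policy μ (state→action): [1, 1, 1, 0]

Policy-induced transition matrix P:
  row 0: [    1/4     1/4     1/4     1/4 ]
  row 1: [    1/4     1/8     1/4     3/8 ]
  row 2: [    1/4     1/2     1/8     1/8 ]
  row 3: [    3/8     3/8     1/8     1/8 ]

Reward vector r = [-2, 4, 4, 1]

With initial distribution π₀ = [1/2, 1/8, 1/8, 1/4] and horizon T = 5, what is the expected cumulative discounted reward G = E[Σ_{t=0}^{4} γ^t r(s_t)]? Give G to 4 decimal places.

G = 4.1193

t=0: π = [0.5000, 0.1250, 0.1250, 0.2500], E[r] = 0.2500, γ^t·E[r] = 0.250000, running G = 0.250000
t=1: π = [0.2813, 0.2969, 0.2031, 0.2188], E[r] = 1.6563, γ^t·E[r] = 1.325000, running G = 1.575000
t=2: π = [0.2773, 0.2910, 0.1973, 0.2344], E[r] = 1.6328, γ^t·E[r] = 1.045000, running G = 2.620000
t=3: π = [0.2793, 0.2922, 0.1960, 0.2324], E[r] = 1.6270, γ^t·E[r] = 0.833000, running G = 3.453000
t=4: π = [0.2791, 0.2915, 0.1964, 0.2330], E[r] = 1.6268, γ^t·E[r] = 0.666325, running G = 4.119325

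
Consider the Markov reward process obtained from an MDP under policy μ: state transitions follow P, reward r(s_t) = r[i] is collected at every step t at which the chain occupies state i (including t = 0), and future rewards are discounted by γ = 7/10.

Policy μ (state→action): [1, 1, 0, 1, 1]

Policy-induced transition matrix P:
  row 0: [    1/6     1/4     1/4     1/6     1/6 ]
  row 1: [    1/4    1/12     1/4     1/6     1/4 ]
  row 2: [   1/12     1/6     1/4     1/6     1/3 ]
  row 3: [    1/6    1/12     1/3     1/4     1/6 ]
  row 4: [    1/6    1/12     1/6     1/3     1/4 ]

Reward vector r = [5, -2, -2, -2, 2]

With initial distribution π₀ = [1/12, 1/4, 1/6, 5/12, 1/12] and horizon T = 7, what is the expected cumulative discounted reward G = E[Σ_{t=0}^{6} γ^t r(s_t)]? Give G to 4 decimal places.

G = -0.9467

t=0: π = [0.0833, 0.2500, 0.1667, 0.4167, 0.0833], E[r] = -1.0833, γ^t·E[r] = -1.083333, running G = -1.083333
t=1: π = [0.1736, 0.1111, 0.2778, 0.2153, 0.2222], E[r] = 0.1042, γ^t·E[r] = 0.072917, running G = -1.010417
t=2: π = [0.1528, 0.1354, 0.2494, 0.2216, 0.2407], E[r] = 0.0324, γ^t·E[r] = 0.015880, running G = -0.994537
t=3: π = [0.1572, 0.1296, 0.2484, 0.2253, 0.2396], E[r] = 0.0585, γ^t·E[r] = 0.020065, running G = -0.974472
t=4: π = [0.1568, 0.1302, 0.2488, 0.2254, 0.2388], E[r] = 0.0527, γ^t·E[r] = 0.012648, running G = -0.961824
t=5: π = [0.1568, 0.1302, 0.2489, 0.2253, 0.2389], E[r] = 0.0531, γ^t·E[r] = 0.008917, running G = -0.952908
t=6: π = [0.1568, 0.1302, 0.2489, 0.2253, 0.2389], E[r] = 0.0530, γ^t·E[r] = 0.006241, running G = -0.946667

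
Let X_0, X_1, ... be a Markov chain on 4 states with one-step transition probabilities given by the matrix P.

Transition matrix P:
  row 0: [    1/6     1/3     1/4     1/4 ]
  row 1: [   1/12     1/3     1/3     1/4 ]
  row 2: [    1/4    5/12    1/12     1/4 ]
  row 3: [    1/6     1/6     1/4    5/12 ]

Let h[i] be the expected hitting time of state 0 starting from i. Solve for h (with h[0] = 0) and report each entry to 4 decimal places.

First-step conditioning: h[0] = 0; for i ≠ 0, h[i] = 1 + Σ_k P[i][k]·h[k].
  h[1] = 1 + 1/3·h[1] + 1/3·h[2] + 1/4·h[3]
  h[2] = 1 + 5/12·h[1] + 1/12·h[2] + 1/4·h[3]
  h[3] = 1 + 1/6·h[1] + 1/4·h[2] + 5/12·h[3]
Solving the 3×3 linear system over states ≠ 0 gives exactly h = [0, 1800/269, 1560/269, 1644/269] (h[0] = 0 is the target).

h = [0.0000, 6.6914, 5.7993, 6.1115]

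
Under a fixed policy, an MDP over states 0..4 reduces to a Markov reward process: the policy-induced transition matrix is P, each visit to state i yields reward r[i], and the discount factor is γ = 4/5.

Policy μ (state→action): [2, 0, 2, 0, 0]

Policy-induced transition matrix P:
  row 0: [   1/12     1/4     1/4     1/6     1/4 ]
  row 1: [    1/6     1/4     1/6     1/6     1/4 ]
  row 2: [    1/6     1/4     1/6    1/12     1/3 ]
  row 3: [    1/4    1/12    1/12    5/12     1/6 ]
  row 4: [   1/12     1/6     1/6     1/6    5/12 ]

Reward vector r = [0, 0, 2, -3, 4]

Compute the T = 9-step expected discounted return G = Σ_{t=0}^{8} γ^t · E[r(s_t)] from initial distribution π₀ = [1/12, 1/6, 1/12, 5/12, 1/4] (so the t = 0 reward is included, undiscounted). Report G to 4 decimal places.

t=0: π = [0.0833, 0.1667, 0.0833, 0.4167, 0.2500], E[r] = -0.0833, γ^t·E[r] = -0.083333, running G = -0.083333
t=1: π = [0.1736, 0.1597, 0.1389, 0.2639, 0.2639], E[r] = 0.5417, γ^t·E[r] = 0.433333, running G = 0.350000
t=2: π = [0.1522, 0.1840, 0.1591, 0.2211, 0.2836], E[r] = 0.7894, γ^t·E[r] = 0.505185, running G = 0.855185
t=3: π = [0.1488, 0.1895, 0.1609, 0.2087, 0.2921], E[r] = 0.8642, γ^t·E[r] = 0.442494, running G = 1.297679
t=4: π = [0.1473, 0.1909, 0.1617, 0.2054, 0.2947], E[r] = 0.8859, γ^t·E[r] = 0.362864, running G = 1.660543
t=5: π = [0.1470, 0.1912, 0.1618, 0.2045, 0.2955], E[r] = 0.8919, γ^t·E[r] = 0.292253, running G = 1.952797
t=6: π = [0.1468, 0.1913, 0.1619, 0.2043, 0.2957], E[r] = 0.8935, γ^t·E[r] = 0.234230, running G = 2.187027
t=7: π = [0.1468, 0.1913, 0.1619, 0.2043, 0.2957], E[r] = 0.8940, γ^t·E[r] = 0.187476, running G = 2.374503
t=8: π = [0.1468, 0.1913, 0.1619, 0.2042, 0.2958], E[r] = 0.8941, γ^t·E[r] = 0.150000, running G = 2.524503

G = 2.5245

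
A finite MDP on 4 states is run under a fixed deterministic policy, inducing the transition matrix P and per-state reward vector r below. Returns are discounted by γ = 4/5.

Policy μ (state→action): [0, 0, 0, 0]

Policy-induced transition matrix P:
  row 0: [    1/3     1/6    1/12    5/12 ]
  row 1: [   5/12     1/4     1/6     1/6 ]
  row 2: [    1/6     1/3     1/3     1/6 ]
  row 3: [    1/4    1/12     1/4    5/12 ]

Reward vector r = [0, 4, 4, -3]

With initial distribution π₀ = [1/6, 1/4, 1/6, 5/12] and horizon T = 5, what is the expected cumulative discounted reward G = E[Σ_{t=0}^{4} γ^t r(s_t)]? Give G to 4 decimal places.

G = 1.9072

t=0: π = [0.1667, 0.2500, 0.1667, 0.4167], E[r] = 0.4167, γ^t·E[r] = 0.416667, running G = 0.416667
t=1: π = [0.2917, 0.1806, 0.2153, 0.3125], E[r] = 0.6458, γ^t·E[r] = 0.516667, running G = 0.933333
t=2: π = [0.2865, 0.1916, 0.2043, 0.3177], E[r] = 0.6302, γ^t·E[r] = 0.403333, running G = 1.336667
t=3: π = [0.2888, 0.1902, 0.2033, 0.3177], E[r] = 0.6209, γ^t·E[r] = 0.317926, running G = 1.654593
t=4: π = [0.2888, 0.1899, 0.2030, 0.3183], E[r] = 0.6167, γ^t·E[r] = 0.252602, running G = 1.907195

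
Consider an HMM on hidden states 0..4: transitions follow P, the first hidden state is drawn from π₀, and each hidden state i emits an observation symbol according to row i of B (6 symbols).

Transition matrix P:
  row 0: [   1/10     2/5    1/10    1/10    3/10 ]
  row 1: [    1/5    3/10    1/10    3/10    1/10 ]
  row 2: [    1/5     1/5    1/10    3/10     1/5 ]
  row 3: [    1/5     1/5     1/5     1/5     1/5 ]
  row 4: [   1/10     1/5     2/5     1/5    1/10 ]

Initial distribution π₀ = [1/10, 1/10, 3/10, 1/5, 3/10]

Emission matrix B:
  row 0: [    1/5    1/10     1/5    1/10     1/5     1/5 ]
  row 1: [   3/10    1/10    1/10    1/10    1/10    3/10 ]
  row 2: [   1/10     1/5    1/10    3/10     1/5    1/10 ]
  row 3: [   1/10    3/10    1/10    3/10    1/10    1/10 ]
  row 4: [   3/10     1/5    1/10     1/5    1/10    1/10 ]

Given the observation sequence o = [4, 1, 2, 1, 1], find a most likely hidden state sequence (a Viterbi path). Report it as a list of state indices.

t=0: δ = [2.000e-02, 1.000e-02, 6.000e-02, 2.000e-02, 3.000e-02]  (obs o_0=4)
t=1: δ = [1.200e-03, 1.200e-03, 2.400e-03, 5.400e-03, 2.400e-03]  ψ = [2, 2, 4, 2, 2]  (obs o_1=1)
t=2: δ = [2.160e-04, 1.080e-04, 1.080e-04, 1.080e-04, 1.080e-04]  ψ = [3, 3, 3, 3, 3]  (obs o_2=2)
t=3: δ = [2.160e-06, 8.640e-06, 8.640e-06, 9.720e-06, 1.296e-05]  ψ = [0, 0, 4, 1, 0]  (obs o_3=1)
t=4: δ = [1.944e-07, 2.592e-07, 1.037e-06, 7.776e-07, 3.888e-07]  ψ = [3, 1, 4, 1, 3]  (obs o_4=1)
backtrack: best end state = 2; path = [2, 3, 0, 4, 2]

path = [2, 3, 0, 4, 2]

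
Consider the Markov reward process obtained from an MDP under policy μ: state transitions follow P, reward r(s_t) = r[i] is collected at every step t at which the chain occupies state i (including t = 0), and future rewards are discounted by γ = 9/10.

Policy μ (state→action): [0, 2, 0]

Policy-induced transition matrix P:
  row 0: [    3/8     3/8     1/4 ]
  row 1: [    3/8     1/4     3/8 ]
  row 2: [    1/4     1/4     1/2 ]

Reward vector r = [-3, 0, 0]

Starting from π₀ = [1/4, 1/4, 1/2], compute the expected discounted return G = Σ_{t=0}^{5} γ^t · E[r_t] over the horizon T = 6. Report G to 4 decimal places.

t=0: π = [0.2500, 0.2500, 0.5000], E[r] = -0.7500, γ^t·E[r] = -0.750000, running G = -0.750000
t=1: π = [0.3125, 0.2813, 0.4063], E[r] = -0.9375, γ^t·E[r] = -0.843750, running G = -1.593750
t=2: π = [0.3242, 0.2891, 0.3867], E[r] = -0.9727, γ^t·E[r] = -0.787852, running G = -2.381602
t=3: π = [0.3267, 0.2905, 0.3828], E[r] = -0.9800, γ^t·E[r] = -0.714406, running G = -3.096007
t=4: π = [0.3271, 0.2908, 0.3820], E[r] = -0.9814, γ^t·E[r] = -0.643926, running G = -3.739934
t=5: π = [0.3272, 0.2909, 0.3819], E[r] = -0.9817, γ^t·E[r] = -0.579709, running G = -4.319643

G = -4.3196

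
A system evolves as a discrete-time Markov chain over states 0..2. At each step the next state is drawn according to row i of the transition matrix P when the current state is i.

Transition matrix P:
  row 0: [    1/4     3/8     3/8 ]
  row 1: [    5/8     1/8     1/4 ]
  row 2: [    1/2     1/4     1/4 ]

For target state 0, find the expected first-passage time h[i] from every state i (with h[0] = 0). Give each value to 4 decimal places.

h = [0.0000, 1.6842, 1.8947]

First-step conditioning: h[0] = 0; for i ≠ 0, h[i] = 1 + Σ_k P[i][k]·h[k].
  h[1] = 1 + 1/8·h[1] + 1/4·h[2]
  h[2] = 1 + 1/4·h[1] + 1/4·h[2]
Solving the 2×2 linear system over states ≠ 0 gives exactly h = [0, 32/19, 36/19] (h[0] = 0 is the target).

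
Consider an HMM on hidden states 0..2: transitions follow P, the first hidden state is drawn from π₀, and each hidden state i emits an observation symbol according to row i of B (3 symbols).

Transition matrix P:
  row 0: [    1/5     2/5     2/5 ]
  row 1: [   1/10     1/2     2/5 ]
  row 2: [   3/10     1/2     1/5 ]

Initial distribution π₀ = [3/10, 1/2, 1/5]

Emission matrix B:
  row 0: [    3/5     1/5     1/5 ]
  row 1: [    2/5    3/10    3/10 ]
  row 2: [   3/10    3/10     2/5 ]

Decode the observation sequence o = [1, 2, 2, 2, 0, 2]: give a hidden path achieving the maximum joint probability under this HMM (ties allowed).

path = [1, 2, 1, 2, 1, 2]

t=0: δ = [6.000e-02, 1.500e-01, 6.000e-02]  (obs o_0=1)
t=1: δ = [3.600e-03, 2.250e-02, 2.400e-02]  ψ = [2, 1, 1]  (obs o_1=2)
t=2: δ = [1.440e-03, 3.600e-03, 3.600e-03]  ψ = [2, 2, 1]  (obs o_2=2)
t=3: δ = [2.160e-04, 5.400e-04, 5.760e-04]  ψ = [2, 1, 1]  (obs o_3=2)
t=4: δ = [1.037e-04, 1.152e-04, 6.480e-05]  ψ = [2, 2, 1]  (obs o_4=0)
t=5: δ = [4.147e-06, 1.728e-05, 1.843e-05]  ψ = [0, 1, 1]  (obs o_5=2)
backtrack: best end state = 2; path = [1, 2, 1, 2, 1, 2]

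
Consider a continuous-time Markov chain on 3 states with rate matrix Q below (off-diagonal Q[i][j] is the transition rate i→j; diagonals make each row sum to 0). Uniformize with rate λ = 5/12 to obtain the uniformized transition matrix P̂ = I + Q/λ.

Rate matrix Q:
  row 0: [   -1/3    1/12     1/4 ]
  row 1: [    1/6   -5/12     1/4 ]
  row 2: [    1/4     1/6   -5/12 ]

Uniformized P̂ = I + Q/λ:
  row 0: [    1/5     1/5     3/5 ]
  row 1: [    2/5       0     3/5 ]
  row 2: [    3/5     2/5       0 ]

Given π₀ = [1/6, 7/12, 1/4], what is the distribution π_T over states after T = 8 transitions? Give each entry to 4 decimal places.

t=0: π = [0.1667, 0.5833, 0.2500]
t=1: π = [0.4167, 0.1333, 0.4500]
t=2: π = [0.4067, 0.2633, 0.3300]
t=3: π = [0.3847, 0.2133, 0.4020]
t=4: π = [0.4035, 0.2377, 0.3588]
t=5: π = [0.3911, 0.2242, 0.3847]
t=6: π = [0.3987, 0.2321, 0.3692]
t=7: π = [0.3941, 0.2274, 0.3785]
t=8: π = [0.3969, 0.2302, 0.3729]

π = [0.3969, 0.2302, 0.3729]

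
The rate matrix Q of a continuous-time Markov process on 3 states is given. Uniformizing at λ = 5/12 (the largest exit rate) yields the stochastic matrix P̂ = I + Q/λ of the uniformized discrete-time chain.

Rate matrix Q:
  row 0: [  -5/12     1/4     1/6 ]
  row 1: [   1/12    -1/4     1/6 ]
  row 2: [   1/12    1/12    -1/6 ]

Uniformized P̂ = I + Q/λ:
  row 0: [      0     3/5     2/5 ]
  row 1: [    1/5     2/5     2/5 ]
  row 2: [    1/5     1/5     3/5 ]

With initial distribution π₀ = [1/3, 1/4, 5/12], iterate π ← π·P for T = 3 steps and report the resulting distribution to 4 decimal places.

π = [0.1653, 0.3353, 0.4993]

t=0: π = [0.3333, 0.2500, 0.4167]
t=1: π = [0.1333, 0.3833, 0.4833]
t=2: π = [0.1733, 0.3300, 0.4967]
t=3: π = [0.1653, 0.3353, 0.4993]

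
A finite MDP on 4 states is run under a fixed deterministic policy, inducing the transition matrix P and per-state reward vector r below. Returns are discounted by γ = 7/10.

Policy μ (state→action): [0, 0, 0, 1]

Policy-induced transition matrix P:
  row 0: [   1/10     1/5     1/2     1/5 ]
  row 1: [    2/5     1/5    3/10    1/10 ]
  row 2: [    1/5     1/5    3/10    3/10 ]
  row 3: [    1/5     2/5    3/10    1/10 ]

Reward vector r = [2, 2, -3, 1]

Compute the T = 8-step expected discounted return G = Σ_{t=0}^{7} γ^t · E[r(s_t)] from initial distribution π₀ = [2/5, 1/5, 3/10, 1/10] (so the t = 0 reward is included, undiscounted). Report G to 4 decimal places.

G = 0.4609

t=0: π = [0.4000, 0.2000, 0.3000, 0.1000], E[r] = 0.4000, γ^t·E[r] = 0.400000, running G = 0.400000
t=1: π = [0.2000, 0.2200, 0.3800, 0.2000], E[r] = -0.1000, γ^t·E[r] = -0.070000, running G = 0.330000
t=2: π = [0.2240, 0.2400, 0.3400, 0.1960], E[r] = 0.1040, γ^t·E[r] = 0.050960, running G = 0.380960
t=3: π = [0.2256, 0.2392, 0.3448, 0.1904], E[r] = 0.0856, γ^t·E[r] = 0.029361, running G = 0.410321
t=4: π = [0.2253, 0.2381, 0.3451, 0.1915], E[r] = 0.0829, γ^t·E[r] = 0.019899, running G = 0.430220
t=5: π = [0.2251, 0.2383, 0.3451, 0.1916], E[r] = 0.0832, γ^t·E[r] = 0.013978, running G = 0.444198
t=6: π = [0.2252, 0.2383, 0.3450, 0.1915], E[r] = 0.0834, γ^t·E[r] = 0.009811, running G = 0.454009
t=7: π = [0.2251, 0.2383, 0.3450, 0.1915], E[r] = 0.0833, γ^t·E[r] = 0.006863, running G = 0.460872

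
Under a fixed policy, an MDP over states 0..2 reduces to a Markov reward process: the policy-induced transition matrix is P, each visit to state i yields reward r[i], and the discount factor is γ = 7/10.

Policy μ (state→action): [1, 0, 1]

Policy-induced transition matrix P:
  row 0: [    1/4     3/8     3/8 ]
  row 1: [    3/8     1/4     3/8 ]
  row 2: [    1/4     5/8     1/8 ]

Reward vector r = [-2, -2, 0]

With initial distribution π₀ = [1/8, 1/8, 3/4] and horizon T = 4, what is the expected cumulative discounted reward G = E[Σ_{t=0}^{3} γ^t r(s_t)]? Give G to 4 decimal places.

t=0: π = [0.1250, 0.1250, 0.7500], E[r] = -0.5000, γ^t·E[r] = -0.500000, running G = -0.500000
t=1: π = [0.2656, 0.5469, 0.1875], E[r] = -1.6250, γ^t·E[r] = -1.137500, running G = -1.637500
t=2: π = [0.3184, 0.3535, 0.3281], E[r] = -1.3438, γ^t·E[r] = -0.658438, running G = -2.295938
t=3: π = [0.2942, 0.4128, 0.2930], E[r] = -1.4141, γ^t·E[r] = -0.485023, running G = -2.780961

G = -2.7810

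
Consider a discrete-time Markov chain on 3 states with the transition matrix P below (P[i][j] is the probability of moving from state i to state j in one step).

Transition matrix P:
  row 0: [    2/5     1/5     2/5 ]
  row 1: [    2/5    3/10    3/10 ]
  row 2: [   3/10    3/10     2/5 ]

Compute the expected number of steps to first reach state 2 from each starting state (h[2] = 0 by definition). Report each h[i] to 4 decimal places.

First-step conditioning: h[2] = 0; for i ≠ 2, h[i] = 1 + Σ_k P[i][k]·h[k].
  h[0] = 1 + 2/5·h[0] + 1/5·h[1]
  h[1] = 1 + 2/5·h[0] + 3/10·h[1]
Solving the 2×2 linear system over states ≠ 2 gives exactly h = [45/17, 50/17, 0] (h[2] = 0 is the target).

h = [2.6471, 2.9412, 0.0000]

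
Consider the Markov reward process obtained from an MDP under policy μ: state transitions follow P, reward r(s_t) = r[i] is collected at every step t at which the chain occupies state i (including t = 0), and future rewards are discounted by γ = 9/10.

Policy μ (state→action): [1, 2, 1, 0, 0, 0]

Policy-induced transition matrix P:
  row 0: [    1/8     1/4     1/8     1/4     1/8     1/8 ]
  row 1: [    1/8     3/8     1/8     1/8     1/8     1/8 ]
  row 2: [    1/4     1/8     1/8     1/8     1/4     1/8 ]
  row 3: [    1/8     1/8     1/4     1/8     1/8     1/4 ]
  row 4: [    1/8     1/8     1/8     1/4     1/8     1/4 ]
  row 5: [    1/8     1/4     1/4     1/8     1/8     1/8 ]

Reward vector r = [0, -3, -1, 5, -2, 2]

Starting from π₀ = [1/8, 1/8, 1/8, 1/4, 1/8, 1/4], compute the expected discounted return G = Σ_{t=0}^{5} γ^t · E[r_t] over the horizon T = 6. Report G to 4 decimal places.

t=0: π = [0.1250, 0.1250, 0.1250, 0.2500, 0.1250, 0.2500], E[r] = 1.0000, γ^t·E[r] = 1.000000, running G = 1.000000
t=1: π = [0.1406, 0.2031, 0.1875, 0.1563, 0.1406, 0.1719], E[r] = 0.0469, γ^t·E[r] = 0.042188, running G = 1.042188
t=2: π = [0.1484, 0.2148, 0.1660, 0.1602, 0.1484, 0.1621], E[r] = 0.0176, γ^t·E[r] = 0.014238, running G = 1.056426
t=3: π = [0.1458, 0.2175, 0.1653, 0.1621, 0.1458, 0.1636], E[r] = 0.0283, γ^t·E[r] = 0.020646, running G = 1.077071
t=4: π = [0.1457, 0.2180, 0.1657, 0.1614, 0.1457, 0.1635], E[r] = 0.0230, γ^t·E[r] = 0.015077, running G = 1.092148
t=5: π = [0.1457, 0.2182, 0.1656, 0.1614, 0.1457, 0.1634], E[r] = 0.0223, γ^t·E[r] = 0.013193, running G = 1.105341

G = 1.1053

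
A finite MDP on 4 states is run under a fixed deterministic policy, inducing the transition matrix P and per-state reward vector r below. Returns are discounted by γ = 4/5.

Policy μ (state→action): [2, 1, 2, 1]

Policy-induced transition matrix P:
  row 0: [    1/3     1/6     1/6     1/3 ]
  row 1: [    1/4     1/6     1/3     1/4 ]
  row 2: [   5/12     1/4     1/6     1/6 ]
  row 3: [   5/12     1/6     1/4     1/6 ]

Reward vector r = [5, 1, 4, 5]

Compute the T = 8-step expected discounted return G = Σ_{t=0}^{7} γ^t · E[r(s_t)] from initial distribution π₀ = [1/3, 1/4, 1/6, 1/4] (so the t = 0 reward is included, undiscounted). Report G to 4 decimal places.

t=0: π = [0.3333, 0.2500, 0.1667, 0.2500], E[r] = 3.8333, γ^t·E[r] = 3.833333, running G = 3.833333
t=1: π = [0.3472, 0.1806, 0.2292, 0.2431], E[r] = 4.0486, γ^t·E[r] = 3.238889, running G = 7.072222
t=2: π = [0.3576, 0.1858, 0.2170, 0.2396], E[r] = 4.0399, γ^t·E[r] = 2.585556, running G = 9.657778
t=3: π = [0.3559, 0.1848, 0.2176, 0.2418], E[r] = 4.0434, γ^t·E[r] = 2.070222, running G = 11.728000
t=4: π = [0.3562, 0.1848, 0.2176, 0.2414], E[r] = 4.0432, γ^t·E[r] = 1.656094, running G = 13.384094
t=5: π = [0.3562, 0.1848, 0.2176, 0.2414], E[r] = 4.0432, γ^t·E[r] = 1.324881, running G = 14.708975
t=6: π = [0.3562, 0.1848, 0.2176, 0.2414], E[r] = 4.0432, γ^t·E[r] = 1.059906, running G = 15.768881
t=7: π = [0.3562, 0.1848, 0.2176, 0.2414], E[r] = 4.0432, γ^t·E[r] = 0.847924, running G = 16.616805

G = 16.6168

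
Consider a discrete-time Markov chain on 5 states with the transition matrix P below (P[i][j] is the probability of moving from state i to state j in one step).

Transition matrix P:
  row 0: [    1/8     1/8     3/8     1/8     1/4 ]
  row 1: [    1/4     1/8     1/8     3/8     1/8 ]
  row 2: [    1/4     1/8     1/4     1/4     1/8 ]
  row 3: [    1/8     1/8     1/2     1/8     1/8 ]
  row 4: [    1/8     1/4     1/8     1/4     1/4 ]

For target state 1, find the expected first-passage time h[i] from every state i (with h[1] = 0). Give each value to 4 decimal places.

h = [6.7368, 0.0000, 6.8451, 6.8571, 5.8827]

First-step conditioning: h[1] = 0; for i ≠ 1, h[i] = 1 + Σ_k P[i][k]·h[k].
  h[0] = 1 + 1/8·h[0] + 3/8·h[2] + 1/8·h[3] + 1/4·h[4]
  h[2] = 1 + 1/4·h[0] + 1/4·h[2] + 1/4·h[3] + 1/8·h[4]
  h[3] = 1 + 1/8·h[0] + 1/2·h[2] + 1/8·h[3] + 1/8·h[4]
  h[4] = 1 + 1/8·h[0] + 1/8·h[2] + 1/4·h[3] + 1/4·h[4]
Solving the 4×4 linear system over states ≠ 1 gives exactly h = [128/19, 0, 4552/665, 48/7, 3912/665] (h[1] = 0 is the target).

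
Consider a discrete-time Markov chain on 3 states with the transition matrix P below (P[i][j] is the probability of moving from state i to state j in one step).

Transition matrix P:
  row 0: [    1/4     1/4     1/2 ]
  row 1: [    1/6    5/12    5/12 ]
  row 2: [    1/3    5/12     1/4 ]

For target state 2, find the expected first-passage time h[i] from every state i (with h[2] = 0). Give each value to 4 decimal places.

h = [2.1053, 2.3158, 0.0000]

First-step conditioning: h[2] = 0; for i ≠ 2, h[i] = 1 + Σ_k P[i][k]·h[k].
  h[0] = 1 + 1/4·h[0] + 1/4·h[1]
  h[1] = 1 + 1/6·h[0] + 5/12·h[1]
Solving the 2×2 linear system over states ≠ 2 gives exactly h = [40/19, 44/19, 0] (h[2] = 0 is the target).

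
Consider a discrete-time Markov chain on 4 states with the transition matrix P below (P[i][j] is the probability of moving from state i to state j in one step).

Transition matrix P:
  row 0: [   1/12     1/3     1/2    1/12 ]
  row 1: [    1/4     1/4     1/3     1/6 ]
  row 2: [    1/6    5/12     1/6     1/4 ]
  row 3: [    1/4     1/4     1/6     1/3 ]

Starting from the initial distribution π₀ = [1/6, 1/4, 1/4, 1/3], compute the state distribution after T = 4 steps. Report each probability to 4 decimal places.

π = [0.1941, 0.3134, 0.2836, 0.2090]

t=0: π = [0.1667, 0.2500, 0.2500, 0.3333]
t=1: π = [0.2014, 0.3056, 0.2639, 0.2292]
t=2: π = [0.1944, 0.3108, 0.2847, 0.2101]
t=3: π = [0.1939, 0.3137, 0.2833, 0.2092]
t=4: π = [0.1941, 0.3134, 0.2836, 0.2090]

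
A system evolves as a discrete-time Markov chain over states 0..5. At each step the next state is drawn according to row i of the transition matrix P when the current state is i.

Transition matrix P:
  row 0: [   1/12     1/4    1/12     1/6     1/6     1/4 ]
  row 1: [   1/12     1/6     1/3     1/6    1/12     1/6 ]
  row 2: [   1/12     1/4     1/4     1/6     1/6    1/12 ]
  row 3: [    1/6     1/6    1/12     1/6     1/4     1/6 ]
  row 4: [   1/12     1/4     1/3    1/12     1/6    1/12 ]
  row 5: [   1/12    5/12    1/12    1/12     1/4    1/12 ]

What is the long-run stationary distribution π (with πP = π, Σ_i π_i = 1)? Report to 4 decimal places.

Balance equations π_j = Σ_i π_i·P[i][j]:
  π_0 = 1/12·π_0 + 1/12·π_1 + 1/12·π_2 + 1/6·π_3 + 1/12·π_4 + 1/12·π_5
  π_1 = 1/4·π_0 + 1/6·π_1 + 1/4·π_2 + 1/6·π_3 + 1/4·π_4 + 5/12·π_5
  π_2 = 1/12·π_0 + 1/3·π_1 + 1/4·π_2 + 1/12·π_3 + 1/3·π_4 + 1/12·π_5
  π_3 = 1/6·π_0 + 1/6·π_1 + 1/6·π_2 + 1/6·π_3 + 1/12·π_4 + 1/12·π_5
  π_4 = 1/6·π_0 + 1/12·π_1 + 1/6·π_2 + 1/4·π_3 + 1/6·π_4 + 1/4·π_5
  normalize: π_0 + π_1 + π_2 + π_3 + π_4 + π_5 = 1
Solving the linear system gives exactly π = [12857/135143, 32438/135143, 30113/135143, 19141/135143, 22891/135143, 17703/135143].

π = [0.0951, 0.2400, 0.2228, 0.1416, 0.1694, 0.1310]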